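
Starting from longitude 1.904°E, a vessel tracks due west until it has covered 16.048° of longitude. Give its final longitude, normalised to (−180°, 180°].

14.144°W

Start at +1.904°; shift −16.048° → -14.144°.
-14.144° already lies in (−180°, 180°].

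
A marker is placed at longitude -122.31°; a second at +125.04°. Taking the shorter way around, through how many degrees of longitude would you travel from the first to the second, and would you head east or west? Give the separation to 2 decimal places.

Raw difference: 125.04 − -122.31 = 247.35°.
Normalise into (−180°, 180°]: 247.35° − 360° = -112.65°.
Negative ⇒ the second point lies to the west; separation 112.65°.

112.65° west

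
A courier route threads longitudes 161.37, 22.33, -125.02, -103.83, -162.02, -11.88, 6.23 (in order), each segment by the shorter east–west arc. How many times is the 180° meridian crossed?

0

Leg 1: +161.37° → +22.33°, shortest Δλ = -139.04° (west) — does not cross 180°.
Leg 2: +22.33° → -125.02°, shortest Δλ = -147.35° (west) — does not cross 180°.
Leg 3: -125.02° → -103.83°, shortest Δλ = 21.19° (east) — does not cross 180°.
Leg 4: -103.83° → -162.02°, shortest Δλ = -58.19° (west) — does not cross 180°.
Leg 5: -162.02° → -11.88°, shortest Δλ = 150.14° (east) — does not cross 180°.
Leg 6: -11.88° → +6.23°, shortest Δλ = 18.11° (east) — does not cross 180°.
Total crossings: 0.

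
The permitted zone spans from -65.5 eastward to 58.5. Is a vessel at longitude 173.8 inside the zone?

No

Band width going east from -65.5° to +58.5°: ((58.5 − -65.5) mod 360) = 124.0°.
Offset of +173.8° east of the west edge: ((173.8 − -65.5) mod 360) = 239.3°.
239.3° > 124.0° ⇒ outside.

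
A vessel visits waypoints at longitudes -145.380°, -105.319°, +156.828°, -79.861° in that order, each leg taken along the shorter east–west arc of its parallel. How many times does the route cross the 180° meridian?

2

Leg 1: -145.380° → -105.319°, shortest Δλ = 40.061° (east) — does not cross 180°.
Leg 2: -105.319° → +156.828°, shortest Δλ = -97.853° (west) — crosses 180°.
Leg 3: +156.828° → -79.861°, shortest Δλ = 123.311° (east) — crosses 180°.
Total crossings: 2.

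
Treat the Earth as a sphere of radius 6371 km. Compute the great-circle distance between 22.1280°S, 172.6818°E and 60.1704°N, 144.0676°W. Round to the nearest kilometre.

Δλ = -144.0676 − 172.6818 = -316.7494°; wrapped into (−180°, 180°]: 43.2506°.
Δφ = 60.1704 − -22.1280 = 82.2984°.
a = sin²(Δφ/2) + cos φ₁ · cos φ₂ · sin²(Δλ/2) = 0.495576.
c = 2·atan2(√a, √(1−a)) = 1.56195 rad → d = 6371·c ≈ 9951.17 km.

9951 km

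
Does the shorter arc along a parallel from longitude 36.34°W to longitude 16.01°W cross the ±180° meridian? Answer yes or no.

Signed shortest Δλ = ((-16.01 − -36.34 + 180) mod 360) − 180 = 20.33°.
Going east by 20.33° from -36.34° reaches -16.01° without touching 180°.

No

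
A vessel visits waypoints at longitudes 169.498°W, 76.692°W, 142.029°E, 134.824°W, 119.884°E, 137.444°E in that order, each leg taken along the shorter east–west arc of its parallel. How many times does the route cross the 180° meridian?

Leg 1: -169.498° → -76.692°, shortest Δλ = 92.806° (east) — does not cross 180°.
Leg 2: -76.692° → +142.029°, shortest Δλ = -141.279° (west) — crosses 180°.
Leg 3: +142.029° → -134.824°, shortest Δλ = 83.147° (east) — crosses 180°.
Leg 4: -134.824° → +119.884°, shortest Δλ = -105.292° (west) — crosses 180°.
Leg 5: +119.884° → +137.444°, shortest Δλ = 17.56° (east) — does not cross 180°.
Total crossings: 3.

3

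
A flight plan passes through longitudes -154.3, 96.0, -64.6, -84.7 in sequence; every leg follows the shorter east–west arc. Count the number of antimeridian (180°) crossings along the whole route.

Leg 1: -154.3° → +96.0°, shortest Δλ = -109.7° (west) — crosses 180°.
Leg 2: +96.0° → -64.6°, shortest Δλ = -160.6° (west) — does not cross 180°.
Leg 3: -64.6° → -84.7°, shortest Δλ = -20.1° (west) — does not cross 180°.
Total crossings: 1.

1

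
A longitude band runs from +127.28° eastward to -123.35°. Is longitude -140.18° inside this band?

Yes

Band width going east from +127.28° to -123.35°: ((-123.35 − 127.28) mod 360) = 109.37°.
Offset of -140.18° east of the west edge: ((-140.18 − 127.28) mod 360) = 92.54°.
92.54° ≤ 109.37° ⇒ inside.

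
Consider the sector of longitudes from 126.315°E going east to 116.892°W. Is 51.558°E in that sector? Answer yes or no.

Band width going east from +126.315° to -116.892°: ((-116.892 − 126.315) mod 360) = 116.793°.
Offset of +51.558° east of the west edge: ((51.558 − 126.315) mod 360) = 285.243°.
285.243° > 116.793° ⇒ outside.

No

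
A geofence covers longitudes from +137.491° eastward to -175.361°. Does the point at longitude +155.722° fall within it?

Yes

Band width going east from +137.491° to -175.361°: ((-175.361 − 137.491) mod 360) = 47.148°.
Offset of +155.722° east of the west edge: ((155.722 − 137.491) mod 360) = 18.231°.
18.231° ≤ 47.148° ⇒ inside.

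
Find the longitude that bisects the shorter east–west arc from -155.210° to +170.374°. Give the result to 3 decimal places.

-172.418°

Signed shortest Δλ from -155.210° to +170.374° is -34.416°.
Midpoint longitude = -155.210° + (-34.416°)/2 = -155.210° − 17.208° = -172.418°.
(The naïve average (-155.210 + +170.374)/2 = 7.582° is on the wrong side of the globe.)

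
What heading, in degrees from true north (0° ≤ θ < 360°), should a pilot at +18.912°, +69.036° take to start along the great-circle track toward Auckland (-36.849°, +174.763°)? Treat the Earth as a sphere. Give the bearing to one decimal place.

Δλ = 174.763 − 69.036 = 105.727°.
θ = atan2( sin Δλ · cos φ₂ , cos φ₁ · sin φ₂ − sin φ₁ · cos φ₂ · cos Δλ )
  = atan2(0.77026, -0.49703) = 122.833° → normalised to [0°, 360°): 122.833°.

122.8°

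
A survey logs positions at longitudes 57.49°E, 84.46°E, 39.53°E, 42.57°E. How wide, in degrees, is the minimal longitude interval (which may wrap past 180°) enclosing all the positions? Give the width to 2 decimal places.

Sort the longitudes: +39.53°, +42.57°, +57.49°, +84.46°.
Eastward gaps between consecutive values (wrapping around): 3.04°, 14.92°, 26.97°, 315.07°.
Largest gap = 315.07° ⇒ minimal covering band is its complement: 360° − 315.07° = 44.93°.
Band runs from +39.53° eastward to +84.46°.

44.93°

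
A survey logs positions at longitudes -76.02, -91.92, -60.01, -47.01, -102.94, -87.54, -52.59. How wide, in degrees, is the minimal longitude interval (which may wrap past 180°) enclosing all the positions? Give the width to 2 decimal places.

Sort the longitudes: -102.94°, -91.92°, -87.54°, -76.02°, -60.01°, -52.59°, -47.01°.
Eastward gaps between consecutive values (wrapping around): 11.02°, 4.38°, 11.52°, 16.01°, 7.42°, 5.58°, 304.07°.
Largest gap = 304.07° ⇒ minimal covering band is its complement: 360° − 304.07° = 55.93°.
Band runs from -102.94° eastward to -47.01°.

55.93°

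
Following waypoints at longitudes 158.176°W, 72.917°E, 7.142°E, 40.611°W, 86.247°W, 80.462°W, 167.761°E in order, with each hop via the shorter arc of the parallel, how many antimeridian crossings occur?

Leg 1: -158.176° → +72.917°, shortest Δλ = -128.907° (west) — crosses 180°.
Leg 2: +72.917° → +7.142°, shortest Δλ = -65.775° (west) — does not cross 180°.
Leg 3: +7.142° → -40.611°, shortest Δλ = -47.753° (west) — does not cross 180°.
Leg 4: -40.611° → -86.247°, shortest Δλ = -45.636° (west) — does not cross 180°.
Leg 5: -86.247° → -80.462°, shortest Δλ = 5.785° (east) — does not cross 180°.
Leg 6: -80.462° → +167.761°, shortest Δλ = -111.777° (west) — crosses 180°.
Total crossings: 2.

2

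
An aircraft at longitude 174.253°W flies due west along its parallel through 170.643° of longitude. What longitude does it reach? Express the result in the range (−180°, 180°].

15.104°E

Start at -174.253°; shift −170.643° → -344.896°.
-344.896° lies outside (−180°, 180°]; add 360° → +15.104°.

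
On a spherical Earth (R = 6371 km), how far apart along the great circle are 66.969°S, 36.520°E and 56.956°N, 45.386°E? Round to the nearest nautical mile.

Δλ = 45.386 − 36.520 = 8.866°.
Δφ = 56.956 − -66.969 = 123.925°.
a = sin²(Δφ/2) + cos φ₁ · cos φ₂ · sin²(Δλ/2) = 0.780328.
c = 2·atan2(√a, √(1−a)) = 2.16597 rad → d = 6371·c ≈ 13799.42 km ≈ 7451.09 nmi.

7451 nmi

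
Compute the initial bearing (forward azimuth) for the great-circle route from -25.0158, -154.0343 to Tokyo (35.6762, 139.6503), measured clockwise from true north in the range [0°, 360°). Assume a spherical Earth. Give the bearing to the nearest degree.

Δλ = 139.6503 − -154.0343 = 293.6846°; wrapped into (−180°, 180°]: -66.3154°.
θ = atan2( sin Δλ · cos φ₂ , cos φ₁ · sin φ₂ − sin φ₁ · cos φ₂ · cos Δλ )
  = atan2(-0.74390, 0.66648) = -48.142° → normalised to [0°, 360°): 311.858°.

312°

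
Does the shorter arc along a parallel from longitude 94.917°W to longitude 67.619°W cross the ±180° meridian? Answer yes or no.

Signed shortest Δλ = ((-67.619 − -94.917 + 180) mod 360) − 180 = 27.298°.
Going east by 27.298° from -94.917° reaches -67.619° without touching 180°.

No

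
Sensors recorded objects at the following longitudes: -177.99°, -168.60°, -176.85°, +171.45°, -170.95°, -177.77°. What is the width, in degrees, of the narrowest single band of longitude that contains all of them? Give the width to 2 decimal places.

Sort the longitudes: -177.99°, -177.77°, -176.85°, -170.95°, -168.60°, +171.45°.
Eastward gaps between consecutive values (wrapping around): 0.22°, 0.92°, 5.90°, 2.35°, 340.05°, 10.56°.
Largest gap = 340.05° ⇒ minimal covering band is its complement: 360° − 340.05° = 19.95°.
Band runs from +171.45° eastward to -168.60°, crossing the antimeridian.

19.95°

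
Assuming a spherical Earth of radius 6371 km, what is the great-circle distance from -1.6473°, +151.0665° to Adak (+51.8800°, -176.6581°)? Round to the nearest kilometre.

Δλ = -176.6581 − 151.0665 = -327.7246°; wrapped into (−180°, 180°]: 32.2754°.
Δφ = 51.8800 − -1.6473 = 53.5273°.
a = sin²(Δφ/2) + cos φ₁ · cos φ₂ · sin²(Δλ/2) = 0.250450.
c = 2·atan2(√a, √(1−a)) = 1.04824 rad → d = 6371·c ≈ 6678.32 km.

6678 km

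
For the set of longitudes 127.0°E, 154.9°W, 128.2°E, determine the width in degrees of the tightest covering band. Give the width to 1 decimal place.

Sort the longitudes: -154.9°, +127.0°, +128.2°.
Eastward gaps between consecutive values (wrapping around): 281.9°, 1.2°, 76.9°.
Largest gap = 281.9° ⇒ minimal covering band is its complement: 360° − 281.9° = 78.1°.
Band runs from +127.0° eastward to -154.9°, crossing the antimeridian.

78.1°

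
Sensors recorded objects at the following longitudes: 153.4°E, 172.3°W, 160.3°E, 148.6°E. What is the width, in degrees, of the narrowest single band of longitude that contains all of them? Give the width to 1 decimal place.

39.1°

Sort the longitudes: -172.3°, +148.6°, +153.4°, +160.3°.
Eastward gaps between consecutive values (wrapping around): 320.9°, 4.8°, 6.9°, 27.4°.
Largest gap = 320.9° ⇒ minimal covering band is its complement: 360° − 320.9° = 39.1°.
Band runs from +148.6° eastward to -172.3°, crossing the antimeridian.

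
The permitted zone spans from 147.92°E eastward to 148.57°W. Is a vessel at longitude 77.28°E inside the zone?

No

Band width going east from +147.92° to -148.57°: ((-148.57 − 147.92) mod 360) = 63.51°.
Offset of +77.28° east of the west edge: ((77.28 − 147.92) mod 360) = 289.36°.
289.36° > 63.51° ⇒ outside.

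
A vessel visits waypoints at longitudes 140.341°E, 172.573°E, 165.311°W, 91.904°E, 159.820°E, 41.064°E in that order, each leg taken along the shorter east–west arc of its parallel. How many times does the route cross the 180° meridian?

2

Leg 1: +140.341° → +172.573°, shortest Δλ = 32.232° (east) — does not cross 180°.
Leg 2: +172.573° → -165.311°, shortest Δλ = 22.116° (east) — crosses 180°.
Leg 3: -165.311° → +91.904°, shortest Δλ = -102.785° (west) — crosses 180°.
Leg 4: +91.904° → +159.820°, shortest Δλ = 67.916° (east) — does not cross 180°.
Leg 5: +159.820° → +41.064°, shortest Δλ = -118.756° (west) — does not cross 180°.
Total crossings: 2.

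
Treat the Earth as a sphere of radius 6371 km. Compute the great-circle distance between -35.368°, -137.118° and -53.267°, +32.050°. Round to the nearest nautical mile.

Δλ = 32.050 − -137.118 = 169.168°.
Δφ = -53.267 − -35.368 = -17.899°.
a = sin²(Δφ/2) + cos φ₁ · cos φ₂ · sin²(Δλ/2) = 0.507566.
c = 2·atan2(√a, √(1−a)) = 1.58593 rad → d = 6371·c ≈ 10103.95 km ≈ 5455.70 nmi.

5456 nmi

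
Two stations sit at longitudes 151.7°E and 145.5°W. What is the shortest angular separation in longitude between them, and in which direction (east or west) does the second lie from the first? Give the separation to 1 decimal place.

62.8° east

Raw difference: -145.5 − 151.7 = -297.2°.
Normalise into (−180°, 180°]: -297.2° + 360° = 62.8°.
Positive ⇒ the second point lies to the east; separation 62.8°.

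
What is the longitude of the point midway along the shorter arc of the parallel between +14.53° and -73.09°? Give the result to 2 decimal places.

-29.28°

Signed shortest Δλ from +14.53° to -73.09° is -87.62°.
Midpoint longitude = +14.53° + (-87.62°)/2 = +14.53° − 43.81° = -29.28°.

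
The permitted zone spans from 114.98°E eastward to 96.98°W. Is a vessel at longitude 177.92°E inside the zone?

Yes

Band width going east from +114.98° to -96.98°: ((-96.98 − 114.98) mod 360) = 148.04°.
Offset of +177.92° east of the west edge: ((177.92 − 114.98) mod 360) = 62.94°.
62.94° ≤ 148.04° ⇒ inside.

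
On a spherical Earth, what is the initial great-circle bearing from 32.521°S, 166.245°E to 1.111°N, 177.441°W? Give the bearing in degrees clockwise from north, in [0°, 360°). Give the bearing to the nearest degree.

Δλ = -177.441 − 166.245 = -343.686°; wrapped into (−180°, 180°]: 16.314°.
θ = atan2( sin Δλ · cos φ₂ , cos φ₁ · sin φ₂ − sin φ₁ · cos φ₂ · cos Δλ )
  = atan2(0.28085, 0.53221) = 27.820° → normalised to [0°, 360°): 27.820°.

28°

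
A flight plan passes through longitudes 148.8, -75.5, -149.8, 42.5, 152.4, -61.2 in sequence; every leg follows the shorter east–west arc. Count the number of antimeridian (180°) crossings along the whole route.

Leg 1: +148.8° → -75.5°, shortest Δλ = 135.7° (east) — crosses 180°.
Leg 2: -75.5° → -149.8°, shortest Δλ = -74.3° (west) — does not cross 180°.
Leg 3: -149.8° → +42.5°, shortest Δλ = -167.7° (west) — crosses 180°.
Leg 4: +42.5° → +152.4°, shortest Δλ = 109.9° (east) — does not cross 180°.
Leg 5: +152.4° → -61.2°, shortest Δλ = 146.4° (east) — crosses 180°.
Total crossings: 3.

3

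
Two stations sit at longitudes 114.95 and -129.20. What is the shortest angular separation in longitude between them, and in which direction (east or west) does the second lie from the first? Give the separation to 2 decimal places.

115.85° east

Raw difference: -129.20 − 114.95 = -244.15°.
Normalise into (−180°, 180°]: -244.15° + 360° = 115.85°.
Positive ⇒ the second point lies to the east; separation 115.85°.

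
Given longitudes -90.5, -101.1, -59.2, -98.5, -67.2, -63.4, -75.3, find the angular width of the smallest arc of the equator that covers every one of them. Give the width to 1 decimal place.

41.9°

Sort the longitudes: -101.1°, -98.5°, -90.5°, -75.3°, -67.2°, -63.4°, -59.2°.
Eastward gaps between consecutive values (wrapping around): 2.6°, 8.0°, 15.2°, 8.1°, 3.8°, 4.2°, 318.1°.
Largest gap = 318.1° ⇒ minimal covering band is its complement: 360° − 318.1° = 41.9°.
Band runs from -101.1° eastward to -59.2°.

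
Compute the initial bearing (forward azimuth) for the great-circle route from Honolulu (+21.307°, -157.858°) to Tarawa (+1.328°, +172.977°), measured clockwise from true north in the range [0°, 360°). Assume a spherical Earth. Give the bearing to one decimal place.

238.8°

Δλ = 172.977 − -157.858 = 330.835°; wrapped into (−180°, 180°]: -29.165°.
θ = atan2( sin Δλ · cos φ₂ , cos φ₁ · sin φ₂ − sin φ₁ · cos φ₂ · cos Δλ )
  = atan2(-0.48720, -0.29562) = -121.249° → normalised to [0°, 360°): 238.751°.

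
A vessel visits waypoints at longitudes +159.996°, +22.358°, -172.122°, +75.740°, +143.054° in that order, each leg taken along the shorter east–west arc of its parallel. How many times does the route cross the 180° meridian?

Leg 1: +159.996° → +22.358°, shortest Δλ = -137.638° (west) — does not cross 180°.
Leg 2: +22.358° → -172.122°, shortest Δλ = 165.52° (east) — crosses 180°.
Leg 3: -172.122° → +75.740°, shortest Δλ = -112.138° (west) — crosses 180°.
Leg 4: +75.740° → +143.054°, shortest Δλ = 67.314° (east) — does not cross 180°.
Total crossings: 2.

2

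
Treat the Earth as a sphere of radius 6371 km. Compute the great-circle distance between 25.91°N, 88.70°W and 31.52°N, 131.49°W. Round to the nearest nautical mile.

2264 nmi

Δλ = -131.49 − -88.70 = -42.79°.
Δφ = 31.52 − 25.91 = 5.61°.
a = sin²(Δφ/2) + cos φ₁ · cos φ₂ · sin²(Δλ/2) = 0.104433.
c = 2·atan2(√a, √(1−a)) = 0.65814 rad → d = 6371·c ≈ 4192.99 km ≈ 2264.03 nmi.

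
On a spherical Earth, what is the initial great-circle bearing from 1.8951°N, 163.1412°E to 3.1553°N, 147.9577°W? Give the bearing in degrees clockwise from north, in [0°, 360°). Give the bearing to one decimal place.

87.5°

Δλ = -147.9577 − 163.1412 = -311.0989°; wrapped into (−180°, 180°]: 48.9011°.
θ = atan2( sin Δλ · cos φ₂ , cos φ₁ · sin φ₂ − sin φ₁ · cos φ₂ · cos Δλ )
  = atan2(0.75243, 0.03331) = 87.465° → normalised to [0°, 360°): 87.465°.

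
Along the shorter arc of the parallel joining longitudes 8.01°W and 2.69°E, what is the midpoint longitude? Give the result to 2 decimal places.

Signed shortest Δλ from -8.01° to +2.69° is +10.70°.
Midpoint longitude = -8.01° + (+10.70°)/2 = -8.01° + 5.35° = -2.66°.

2.66°W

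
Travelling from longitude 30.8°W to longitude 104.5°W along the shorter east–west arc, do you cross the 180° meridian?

No

Signed shortest Δλ = ((-104.5 − -30.8 + 180) mod 360) − 180 = -73.7°.
Going west by 73.7° from -30.8° reaches -104.5° without touching 180°.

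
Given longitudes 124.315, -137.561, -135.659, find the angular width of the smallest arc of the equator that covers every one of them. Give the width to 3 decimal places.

100.026°

Sort the longitudes: -137.561°, -135.659°, +124.315°.
Eastward gaps between consecutive values (wrapping around): 1.902°, 259.974°, 98.124°.
Largest gap = 259.974° ⇒ minimal covering band is its complement: 360° − 259.974° = 100.026°.
Band runs from +124.315° eastward to -135.659°, crossing the antimeridian.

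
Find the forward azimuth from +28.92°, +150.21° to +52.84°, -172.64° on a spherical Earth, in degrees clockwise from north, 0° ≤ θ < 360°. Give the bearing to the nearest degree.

Δλ = -172.64 − 150.21 = -322.85°; wrapped into (−180°, 180°]: 37.15°.
θ = atan2( sin Δλ · cos φ₂ , cos φ₁ · sin φ₂ − sin φ₁ · cos φ₂ · cos Δλ )
  = atan2(0.36478, 0.46474) = 38.129° → normalised to [0°, 360°): 38.129°.

38°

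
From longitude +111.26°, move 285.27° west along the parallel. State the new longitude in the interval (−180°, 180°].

-174.01°

Start at +111.26°; shift −285.27° → -174.01°.
-174.01° already lies in (−180°, 180°].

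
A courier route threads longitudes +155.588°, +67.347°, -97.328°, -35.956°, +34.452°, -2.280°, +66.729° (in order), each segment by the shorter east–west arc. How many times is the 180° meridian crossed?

0

Leg 1: +155.588° → +67.347°, shortest Δλ = -88.241° (west) — does not cross 180°.
Leg 2: +67.347° → -97.328°, shortest Δλ = -164.675° (west) — does not cross 180°.
Leg 3: -97.328° → -35.956°, shortest Δλ = 61.372° (east) — does not cross 180°.
Leg 4: -35.956° → +34.452°, shortest Δλ = 70.408° (east) — does not cross 180°.
Leg 5: +34.452° → -2.280°, shortest Δλ = -36.732° (west) — does not cross 180°.
Leg 6: -2.280° → +66.729°, shortest Δλ = 69.009° (east) — does not cross 180°.
Total crossings: 0.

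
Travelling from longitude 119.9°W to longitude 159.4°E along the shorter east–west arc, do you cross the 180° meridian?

Naïve |159.4 − -119.9| = 279.3° > 180°, so the shorter arc goes the other way round — across 180°.
Signed shortest Δλ = ((159.4 − -119.9 + 180) mod 360) − 180 = -80.7°.
Going west by 80.7° from -119.9° passes through 180° before reaching +159.4°.

Yes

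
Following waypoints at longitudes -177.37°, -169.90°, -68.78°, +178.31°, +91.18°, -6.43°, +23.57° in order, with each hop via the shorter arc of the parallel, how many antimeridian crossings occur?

1

Leg 1: -177.37° → -169.90°, shortest Δλ = 7.47° (east) — does not cross 180°.
Leg 2: -169.90° → -68.78°, shortest Δλ = 101.12° (east) — does not cross 180°.
Leg 3: -68.78° → +178.31°, shortest Δλ = -112.91° (west) — crosses 180°.
Leg 4: +178.31° → +91.18°, shortest Δλ = -87.13° (west) — does not cross 180°.
Leg 5: +91.18° → -6.43°, shortest Δλ = -97.61° (west) — does not cross 180°.
Leg 6: -6.43° → +23.57°, shortest Δλ = 30.0° (east) — does not cross 180°.
Total crossings: 1.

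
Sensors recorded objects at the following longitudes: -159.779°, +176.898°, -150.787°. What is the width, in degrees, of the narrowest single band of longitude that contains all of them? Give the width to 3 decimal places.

32.315°

Sort the longitudes: -159.779°, -150.787°, +176.898°.
Eastward gaps between consecutive values (wrapping around): 8.992°, 327.685°, 23.323°.
Largest gap = 327.685° ⇒ minimal covering band is its complement: 360° − 327.685° = 32.315°.
Band runs from +176.898° eastward to -150.787°, crossing the antimeridian.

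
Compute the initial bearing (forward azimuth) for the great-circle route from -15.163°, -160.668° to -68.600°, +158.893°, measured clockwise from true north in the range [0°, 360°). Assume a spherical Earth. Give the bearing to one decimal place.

Δλ = 158.893 − -160.668 = 319.561°; wrapped into (−180°, 180°]: -40.439°.
θ = atan2( sin Δλ · cos φ₂ , cos φ₁ · sin φ₂ − sin φ₁ · cos φ₂ · cos Δλ )
  = atan2(-0.23667, -0.82600) = -164.012° → normalised to [0°, 360°): 195.988°.

196.0°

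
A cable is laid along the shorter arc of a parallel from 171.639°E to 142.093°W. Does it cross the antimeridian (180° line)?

Yes

Naïve |-142.093 − 171.639| = 313.732° > 180°, so the shorter arc goes the other way round — across 180°.
Signed shortest Δλ = ((-142.093 − 171.639 + 180) mod 360) − 180 = 46.268°.
Going east by 46.268° from +171.639° passes through 180° before reaching -142.093°.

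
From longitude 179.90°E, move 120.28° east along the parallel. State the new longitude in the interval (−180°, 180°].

Start at +179.90°; shift +120.28° → +300.18°.
+300.18° lies outside (−180°, 180°]; subtract 360° → -59.82°.

59.82°W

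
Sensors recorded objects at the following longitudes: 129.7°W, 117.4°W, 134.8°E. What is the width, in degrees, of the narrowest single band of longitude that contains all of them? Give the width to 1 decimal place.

Sort the longitudes: -129.7°, -117.4°, +134.8°.
Eastward gaps between consecutive values (wrapping around): 12.3°, 252.2°, 95.5°.
Largest gap = 252.2° ⇒ minimal covering band is its complement: 360° − 252.2° = 107.8°.
Band runs from +134.8° eastward to -117.4°, crossing the antimeridian.

107.8°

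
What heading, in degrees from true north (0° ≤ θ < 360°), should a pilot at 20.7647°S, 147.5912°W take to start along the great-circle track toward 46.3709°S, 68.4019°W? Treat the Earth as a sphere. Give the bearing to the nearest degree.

133°

Δλ = -68.4019 − -147.5912 = 79.1893°.
θ = atan2( sin Δλ · cos φ₂ , cos φ₁ · sin φ₂ − sin φ₁ · cos φ₂ · cos Δλ )
  = atan2(0.67774, -0.63092) = 132.951° → normalised to [0°, 360°): 132.951°.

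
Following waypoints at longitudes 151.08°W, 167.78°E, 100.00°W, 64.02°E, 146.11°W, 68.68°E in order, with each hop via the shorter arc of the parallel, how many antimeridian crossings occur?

4

Leg 1: -151.08° → +167.78°, shortest Δλ = -41.14° (west) — crosses 180°.
Leg 2: +167.78° → -100.00°, shortest Δλ = 92.22° (east) — crosses 180°.
Leg 3: -100.00° → +64.02°, shortest Δλ = 164.02° (east) — does not cross 180°.
Leg 4: +64.02° → -146.11°, shortest Δλ = 149.87° (east) — crosses 180°.
Leg 5: -146.11° → +68.68°, shortest Δλ = -145.21° (west) — crosses 180°.
Total crossings: 4.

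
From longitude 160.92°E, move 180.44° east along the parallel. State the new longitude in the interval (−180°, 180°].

18.64°W

Start at +160.92°; shift +180.44° → +341.36°.
+341.36° lies outside (−180°, 180°]; subtract 360° → -18.64°.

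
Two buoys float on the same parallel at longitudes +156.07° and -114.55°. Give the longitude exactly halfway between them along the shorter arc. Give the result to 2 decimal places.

Signed shortest Δλ from +156.07° to -114.55° is +89.38°.
Midpoint longitude = +156.07° + (+89.38°)/2 = +156.07° + 44.69° = +200.76°.
Normalise into (−180°, 180°]: -159.24°.
(The naïve average (+156.07 + -114.55)/2 = 20.76° is on the wrong side of the globe.)

-159.24°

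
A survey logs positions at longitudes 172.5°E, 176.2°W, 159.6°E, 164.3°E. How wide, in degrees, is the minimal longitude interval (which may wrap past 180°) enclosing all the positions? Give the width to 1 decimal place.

Sort the longitudes: -176.2°, +159.6°, +164.3°, +172.5°.
Eastward gaps between consecutive values (wrapping around): 335.8°, 4.7°, 8.2°, 11.3°.
Largest gap = 335.8° ⇒ minimal covering band is its complement: 360° − 335.8° = 24.2°.
Band runs from +159.6° eastward to -176.2°, crossing the antimeridian.

24.2°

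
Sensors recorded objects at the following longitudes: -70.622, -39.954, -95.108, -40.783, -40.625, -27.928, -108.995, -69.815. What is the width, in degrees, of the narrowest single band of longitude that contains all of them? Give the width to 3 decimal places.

Sort the longitudes: -108.995°, -95.108°, -70.622°, -69.815°, -40.783°, -40.625°, -39.954°, -27.928°.
Eastward gaps between consecutive values (wrapping around): 13.887°, 24.486°, 0.807°, 29.032°, 0.158°, 0.671°, 12.026°, 278.933°.
Largest gap = 278.933° ⇒ minimal covering band is its complement: 360° − 278.933° = 81.067°.
Band runs from -108.995° eastward to -27.928°.

81.067°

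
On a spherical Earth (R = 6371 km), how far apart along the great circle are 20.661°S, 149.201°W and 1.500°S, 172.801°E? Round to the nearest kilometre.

4640 km

Δλ = 172.801 − -149.201 = 322.002°; wrapped into (−180°, 180°]: -37.998°.
Δφ = -1.500 − -20.661 = 19.161°.
a = sin²(Δφ/2) + cos φ₁ · cos φ₂ · sin²(Δλ/2) = 0.126833.
c = 2·atan2(√a, √(1−a)) = 0.72826 rad → d = 6371·c ≈ 4639.75 km.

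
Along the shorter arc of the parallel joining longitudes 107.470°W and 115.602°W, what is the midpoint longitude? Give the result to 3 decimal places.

Signed shortest Δλ from -107.470° to -115.602° is -8.132°.
Midpoint longitude = -107.470° + (-8.132°)/2 = -107.470° − 4.066° = -111.536°.

111.536°W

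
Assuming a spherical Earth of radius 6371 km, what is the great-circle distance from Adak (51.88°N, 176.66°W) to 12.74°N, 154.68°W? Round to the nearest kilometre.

Δλ = -154.68 − -176.66 = 21.98°.
Δφ = 12.74 − 51.88 = -39.14°.
a = sin²(Δφ/2) + cos φ₁ · cos φ₂ · sin²(Δλ/2) = 0.134079.
c = 2·atan2(√a, √(1−a)) = 0.74978 rad → d = 6371·c ≈ 4776.83 km.

4777 km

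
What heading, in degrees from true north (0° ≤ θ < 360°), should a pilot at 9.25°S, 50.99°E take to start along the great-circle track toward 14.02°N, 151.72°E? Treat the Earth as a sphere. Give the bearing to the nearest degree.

Δλ = 151.72 − 50.99 = 100.73°.
θ = atan2( sin Δλ · cos φ₂ , cos φ₁ · sin φ₂ − sin φ₁ · cos φ₂ · cos Δλ )
  = atan2(0.95325, 0.21007) = 77.572° → normalised to [0°, 360°): 77.572°.

78°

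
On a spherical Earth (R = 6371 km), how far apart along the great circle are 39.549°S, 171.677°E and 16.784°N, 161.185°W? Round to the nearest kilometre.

Δλ = -161.185 − 171.677 = -332.862°; wrapped into (−180°, 180°]: 27.138°.
Δφ = 16.784 − -39.549 = 56.333°.
a = sin²(Δφ/2) + cos φ₁ · cos φ₂ · sin²(Δλ/2) = 0.263453.
c = 2·atan2(√a, √(1−a)) = 1.07800 rad → d = 6371·c ≈ 6867.92 km.

6868 km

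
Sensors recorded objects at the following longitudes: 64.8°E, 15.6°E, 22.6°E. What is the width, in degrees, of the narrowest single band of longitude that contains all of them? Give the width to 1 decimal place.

49.2°

Sort the longitudes: +15.6°, +22.6°, +64.8°.
Eastward gaps between consecutive values (wrapping around): 7.0°, 42.2°, 310.8°.
Largest gap = 310.8° ⇒ minimal covering band is its complement: 360° − 310.8° = 49.2°.
Band runs from +15.6° eastward to +64.8°.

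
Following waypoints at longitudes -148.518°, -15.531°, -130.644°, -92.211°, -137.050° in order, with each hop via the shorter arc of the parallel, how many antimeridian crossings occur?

Leg 1: -148.518° → -15.531°, shortest Δλ = 132.987° (east) — does not cross 180°.
Leg 2: -15.531° → -130.644°, shortest Δλ = -115.113° (west) — does not cross 180°.
Leg 3: -130.644° → -92.211°, shortest Δλ = 38.433° (east) — does not cross 180°.
Leg 4: -92.211° → -137.050°, shortest Δλ = -44.839° (west) — does not cross 180°.
Total crossings: 0.

0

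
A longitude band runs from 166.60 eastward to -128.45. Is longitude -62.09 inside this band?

No

Band width going east from +166.60° to -128.45°: ((-128.45 − 166.60) mod 360) = 64.95°.
Offset of -62.09° east of the west edge: ((-62.09 − 166.60) mod 360) = 131.31°.
131.31° > 64.95° ⇒ outside.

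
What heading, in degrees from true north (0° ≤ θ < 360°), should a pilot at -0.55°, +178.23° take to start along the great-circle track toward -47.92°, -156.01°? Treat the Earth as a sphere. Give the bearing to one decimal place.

158.4°

Δλ = -156.01 − 178.23 = -334.24°; wrapped into (−180°, 180°]: 25.76°.
θ = atan2( sin Δλ · cos φ₂ , cos φ₁ · sin φ₂ − sin φ₁ · cos φ₂ · cos Δλ )
  = atan2(0.29126, -0.73638) = 158.420° → normalised to [0°, 360°): 158.420°.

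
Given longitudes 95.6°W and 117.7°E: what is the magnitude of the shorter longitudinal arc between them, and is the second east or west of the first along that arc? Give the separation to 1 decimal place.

Raw difference: 117.7 − -95.6 = 213.3°.
Normalise into (−180°, 180°]: 213.3° − 360° = -146.7°.
Negative ⇒ the second point lies to the west; separation 146.7°.

146.7° west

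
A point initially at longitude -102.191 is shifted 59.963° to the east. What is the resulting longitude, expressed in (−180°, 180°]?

Start at -102.191°; shift +59.963° → -42.228°.
-42.228° already lies in (−180°, 180°].

-42.228°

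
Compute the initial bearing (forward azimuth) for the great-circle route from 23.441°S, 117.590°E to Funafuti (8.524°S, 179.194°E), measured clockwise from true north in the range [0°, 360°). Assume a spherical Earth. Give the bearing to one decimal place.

Δλ = 179.194 − 117.590 = 61.604°.
θ = atan2( sin Δλ · cos φ₂ , cos φ₁ · sin φ₂ − sin φ₁ · cos φ₂ · cos Δλ )
  = atan2(0.86996, 0.05110) = 86.638° → normalised to [0°, 360°): 86.638°.

86.6°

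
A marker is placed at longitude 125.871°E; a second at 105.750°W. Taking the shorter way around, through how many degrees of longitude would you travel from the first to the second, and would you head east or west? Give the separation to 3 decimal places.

Raw difference: -105.750 − 125.871 = -231.621°.
Normalise into (−180°, 180°]: -231.621° + 360° = 128.379°.
Positive ⇒ the second point lies to the east; separation 128.379°.

128.379° east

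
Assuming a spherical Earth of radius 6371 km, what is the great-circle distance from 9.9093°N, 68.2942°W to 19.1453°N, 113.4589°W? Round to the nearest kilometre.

Δλ = -113.4589 − -68.2942 = -45.1647°.
Δφ = 19.1453 − 9.9093 = 9.2360°.
a = sin²(Δφ/2) + cos φ₁ · cos φ₂ · sin²(Δλ/2) = 0.143712.
c = 2·atan2(√a, √(1−a)) = 0.77763 rad → d = 6371·c ≈ 4954.30 km.

4954 km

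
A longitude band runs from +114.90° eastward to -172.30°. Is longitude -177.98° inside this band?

Yes

Band width going east from +114.90° to -172.30°: ((-172.30 − 114.90) mod 360) = 72.80°.
Offset of -177.98° east of the west edge: ((-177.98 − 114.90) mod 360) = 67.12°.
67.12° ≤ 72.80° ⇒ inside.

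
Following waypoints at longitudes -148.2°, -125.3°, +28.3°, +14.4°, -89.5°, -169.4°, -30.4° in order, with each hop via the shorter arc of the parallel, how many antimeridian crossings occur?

Leg 1: -148.2° → -125.3°, shortest Δλ = 22.9° (east) — does not cross 180°.
Leg 2: -125.3° → +28.3°, shortest Δλ = 153.6° (east) — does not cross 180°.
Leg 3: +28.3° → +14.4°, shortest Δλ = -13.9° (west) — does not cross 180°.
Leg 4: +14.4° → -89.5°, shortest Δλ = -103.9° (west) — does not cross 180°.
Leg 5: -89.5° → -169.4°, shortest Δλ = -79.9° (west) — does not cross 180°.
Leg 6: -169.4° → -30.4°, shortest Δλ = 139.0° (east) — does not cross 180°.
Total crossings: 0.

0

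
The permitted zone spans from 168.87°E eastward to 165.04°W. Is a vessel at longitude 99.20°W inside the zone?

Band width going east from +168.87° to -165.04°: ((-165.04 − 168.87) mod 360) = 26.09°.
Offset of -99.20° east of the west edge: ((-99.20 − 168.87) mod 360) = 91.93°.
91.93° > 26.09° ⇒ outside.

No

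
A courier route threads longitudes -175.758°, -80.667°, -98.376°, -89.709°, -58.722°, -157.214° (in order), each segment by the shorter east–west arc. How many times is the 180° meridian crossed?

Leg 1: -175.758° → -80.667°, shortest Δλ = 95.091° (east) — does not cross 180°.
Leg 2: -80.667° → -98.376°, shortest Δλ = -17.709° (west) — does not cross 180°.
Leg 3: -98.376° → -89.709°, shortest Δλ = 8.667° (east) — does not cross 180°.
Leg 4: -89.709° → -58.722°, shortest Δλ = 30.987° (east) — does not cross 180°.
Leg 5: -58.722° → -157.214°, shortest Δλ = -98.492° (west) — does not cross 180°.
Total crossings: 0.

0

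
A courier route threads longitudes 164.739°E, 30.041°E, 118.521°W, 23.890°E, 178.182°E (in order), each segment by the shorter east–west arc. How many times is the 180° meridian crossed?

0

Leg 1: +164.739° → +30.041°, shortest Δλ = -134.698° (west) — does not cross 180°.
Leg 2: +30.041° → -118.521°, shortest Δλ = -148.562° (west) — does not cross 180°.
Leg 3: -118.521° → +23.890°, shortest Δλ = 142.411° (east) — does not cross 180°.
Leg 4: +23.890° → +178.182°, shortest Δλ = 154.292° (east) — does not cross 180°.
Total crossings: 0.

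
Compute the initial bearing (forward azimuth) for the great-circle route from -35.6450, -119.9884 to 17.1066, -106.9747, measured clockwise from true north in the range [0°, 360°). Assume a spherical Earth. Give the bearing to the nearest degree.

Δλ = -106.9747 − -119.9884 = 13.0137°.
θ = atan2( sin Δλ · cos φ₂ , cos φ₁ · sin φ₂ − sin φ₁ · cos φ₂ · cos Δλ )
  = atan2(0.21522, 0.78171) = 15.393° → normalised to [0°, 360°): 15.393°.

15°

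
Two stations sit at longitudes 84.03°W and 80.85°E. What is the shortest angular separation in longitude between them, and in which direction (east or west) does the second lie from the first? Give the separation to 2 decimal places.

164.88° east

Raw difference: 80.85 − -84.03 = 164.88°.
Normalise into (−180°, 180°]: 164.88° stays 164.88°.
Positive ⇒ the second point lies to the east; separation 164.88°.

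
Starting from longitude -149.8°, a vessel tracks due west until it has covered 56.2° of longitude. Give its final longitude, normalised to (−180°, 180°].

+154.0°

Start at -149.8°; shift −56.2° → -206.0°.
-206.0° lies outside (−180°, 180°]; add 360° → +154.0°.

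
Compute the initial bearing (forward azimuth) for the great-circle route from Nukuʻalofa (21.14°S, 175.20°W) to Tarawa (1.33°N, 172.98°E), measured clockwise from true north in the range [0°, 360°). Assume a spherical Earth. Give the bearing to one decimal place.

331.3°

Δλ = 172.98 − -175.20 = 348.18°; wrapped into (−180°, 180°]: -11.82°.
θ = atan2( sin Δλ · cos φ₂ , cos φ₁ · sin φ₂ − sin φ₁ · cos φ₂ · cos Δλ )
  = atan2(-0.20478, 0.37455) = -28.667° → normalised to [0°, 360°): 331.333°.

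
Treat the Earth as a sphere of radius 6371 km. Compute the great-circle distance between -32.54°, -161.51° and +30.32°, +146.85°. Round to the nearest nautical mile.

4781 nmi

Δλ = 146.85 − -161.51 = 308.36°; wrapped into (−180°, 180°]: -51.64°.
Δφ = 30.32 − -32.54 = 62.86°.
a = sin²(Δφ/2) + cos φ₁ · cos φ₂ · sin²(Δλ/2) = 0.409963.
c = 2·atan2(√a, √(1−a)) = 1.38973 rad → d = 6371·c ≈ 8854.00 km ≈ 4780.78 nmi.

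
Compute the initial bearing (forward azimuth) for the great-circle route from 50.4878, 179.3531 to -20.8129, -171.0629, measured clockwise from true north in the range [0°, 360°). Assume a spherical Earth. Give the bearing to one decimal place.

170.6°

Δλ = -171.0629 − 179.3531 = -350.4160°; wrapped into (−180°, 180°]: 9.5840°.
θ = atan2( sin Δλ · cos φ₂ , cos φ₁ · sin φ₂ − sin φ₁ · cos φ₂ · cos Δλ )
  = atan2(0.15563, -0.93715) = 170.571° → normalised to [0°, 360°): 170.571°.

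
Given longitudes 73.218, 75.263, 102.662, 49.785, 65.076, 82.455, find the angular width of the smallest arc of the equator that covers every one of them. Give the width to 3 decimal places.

Sort the longitudes: +49.785°, +65.076°, +73.218°, +75.263°, +82.455°, +102.662°.
Eastward gaps between consecutive values (wrapping around): 15.291°, 8.142°, 2.045°, 7.192°, 20.207°, 307.123°.
Largest gap = 307.123° ⇒ minimal covering band is its complement: 360° − 307.123° = 52.877°.
Band runs from +49.785° eastward to +102.662°.

52.877°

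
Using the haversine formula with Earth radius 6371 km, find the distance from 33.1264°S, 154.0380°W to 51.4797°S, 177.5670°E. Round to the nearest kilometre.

Δλ = 177.5670 − -154.0380 = 331.6050°; wrapped into (−180°, 180°]: -28.3950°.
Δφ = -51.4797 − -33.1264 = -18.3533°.
a = sin²(Δφ/2) + cos φ₁ · cos φ₂ · sin²(Δλ/2) = 0.056808.
c = 2·atan2(√a, √(1−a)) = 0.48132 rad → d = 6371·c ≈ 3066.51 km.

3067 km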